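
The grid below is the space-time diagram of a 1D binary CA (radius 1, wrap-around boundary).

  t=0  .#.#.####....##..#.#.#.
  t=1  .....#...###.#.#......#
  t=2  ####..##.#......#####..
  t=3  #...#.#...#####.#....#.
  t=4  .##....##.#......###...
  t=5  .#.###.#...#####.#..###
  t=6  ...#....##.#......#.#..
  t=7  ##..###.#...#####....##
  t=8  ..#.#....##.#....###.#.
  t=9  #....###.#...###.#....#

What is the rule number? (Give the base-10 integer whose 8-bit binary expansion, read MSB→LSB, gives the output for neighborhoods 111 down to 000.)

25

  ### -> .   bit 7 = 0  t=0,i=6
  ##. -> .   bit 6 = 0  t=0,i=8
  #.# -> .   bit 5 = 0  t=0,i=2
  #.. -> #   bit 4 = 1  t=0,i=9
  .## -> #   bit 3 = 1  t=0,i=5
  .#. -> .   bit 2 = 0  t=0,i=1
  ..# -> .   bit 1 = 0  t=0,i=0
  ... -> #   bit 0 = 1  t=0,i=10
  bits 00011001 = 25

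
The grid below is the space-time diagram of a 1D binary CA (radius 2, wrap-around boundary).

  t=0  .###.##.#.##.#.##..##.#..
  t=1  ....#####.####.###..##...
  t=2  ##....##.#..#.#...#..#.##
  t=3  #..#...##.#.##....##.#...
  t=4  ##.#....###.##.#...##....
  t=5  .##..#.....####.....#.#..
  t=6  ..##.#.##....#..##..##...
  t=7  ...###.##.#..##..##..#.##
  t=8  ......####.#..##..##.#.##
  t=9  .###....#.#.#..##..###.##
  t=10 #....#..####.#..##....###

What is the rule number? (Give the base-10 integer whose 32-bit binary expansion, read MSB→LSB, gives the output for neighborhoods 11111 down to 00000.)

3462477361

  ##### -> #   bit 31 = 1  t=1,i=6
  ####. -> #   bit 30 = 1  t=1,i=7
  ###.# -> .   bit 29 = 0  t=0,i=3
  ###.. -> .   bit 28 = 0  t=1,i=17
  ##.## -> #   bit 27 = 1  t=0,i=4
  ##.#. -> #   bit 26 = 1  t=0,i=7
  ##..# -> #   bit 25 = 1  t=0,i=17
  ##... -> .   bit 24 = 0  t=1,i=22
  #.### -> .   bit 23 = 0  t=1,i=10
  #.##. -> #   bit 22 = 1  t=0,i=5
  #.#.# -> #   bit 21 = 1  t=0,i=8
  #.#.. -> .   bit 20 = 0  t=0,i=22
  #..## -> .   bit 19 = 0  t=0,i=18
  #..#. -> .   bit 18 = 0  t=2,i=11
  #...# -> .   bit 17 = 0  t=0,i=24
  #.... -> #   bit 16 = 1  t=1,i=23
  .#### -> .   bit 15 = 0  t=1,i=5
  .###. -> .   bit 14 = 0  t=0,i=2
  .##.# -> #   bit 13 = 1  t=0,i=6
  .##.. -> #   bit 12 = 1  t=0,i=16
  .#.## -> .   bit 11 = 0  t=0,i=9
  .#.#. -> #   bit 10 = 1  t=2,i=13
  .#..# -> #   bit 9 = 1  t=2,i=10
  .#... -> .   bit 8 = 0  t=0,i=23
  ..### -> .   bit 7 = 0  t=0,i=1
  ..##. -> .   bit 6 = 0  t=0,i=19
  ..#.# -> #   bit 5 = 1  t=2,i=12
  ..#.. -> #   bit 4 = 1  t=2,i=18
  ...## -> .   bit 3 = 0  t=0,i=0
  ...#. -> .   bit 2 = 0  t=2,i=17
  ....# -> .   bit 1 = 0  t=1,i=2
  ..... -> #   bit 0 = 1  t=1,i=0
  bits 11001110011000010011011000110001 = 3462477361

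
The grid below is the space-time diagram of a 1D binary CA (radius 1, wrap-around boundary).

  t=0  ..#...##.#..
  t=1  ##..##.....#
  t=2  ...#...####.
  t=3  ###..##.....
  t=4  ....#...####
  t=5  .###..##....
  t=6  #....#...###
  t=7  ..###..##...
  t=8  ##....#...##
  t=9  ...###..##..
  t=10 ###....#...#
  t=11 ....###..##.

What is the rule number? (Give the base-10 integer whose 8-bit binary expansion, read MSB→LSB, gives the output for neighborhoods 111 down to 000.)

  nb ###: next=.  (t=1,i=0, bit7=0)
  nb ##.: next=.  (t=0,i=7, bit6=0)
  nb #.#: next=.  (t=0,i=8, bit5=0)
  nb #..: next=.  (t=0,i=3, bit4=0)
  nb .##: next=.  (t=0,i=6, bit3=0)
  nb .#.: next=.  (t=0,i=2, bit2=0)
  nb ..#: next=#  (t=0,i=1, bit1=1)
  nb ...: next=#  (t=0,i=0, bit0=1)
  bits 00000011 = 3

3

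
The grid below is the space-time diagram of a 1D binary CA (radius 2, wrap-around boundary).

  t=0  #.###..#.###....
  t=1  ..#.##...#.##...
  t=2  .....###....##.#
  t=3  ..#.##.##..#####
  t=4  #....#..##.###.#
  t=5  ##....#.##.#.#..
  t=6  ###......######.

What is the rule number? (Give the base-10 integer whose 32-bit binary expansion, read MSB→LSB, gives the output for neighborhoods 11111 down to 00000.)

  ##### -> #   bit 31 = 1  t=3,i=13
  ####. -> .   bit 30 = 0  t=3,i=14
  ###.# -> #   bit 29 = 1  t=4,i=13
  ###.. -> #   bit 28 = 1  t=0,i=4
  ##.## -> .   bit 27 = 0  t=3,i=6
  ##.#. -> #   bit 26 = 1  t=2,i=14
  ##..# -> #   bit 25 = 1  t=0,i=5
  ##... -> #   bit 24 = 1  t=0,i=12
  #.### -> #   bit 23 = 1  t=0,i=2
  #.##. -> .   bit 22 = 0  t=1,i=4
  #.#.# -> #   bit 21 = 1  t=5,i=11
  #.#.. -> #   bit 20 = 1  t=2,i=15
  #..## -> .   bit 19 = 0  t=3,i=10
  #..#. -> .   bit 18 = 0  t=0,i=6
  #...# -> #   bit 17 = 1  t=1,i=7
  #.... -> .   bit 16 = 0  t=0,i=13
  .#### -> #   bit 15 = 1  t=3,i=12
  .###. -> .   bit 14 = 0  t=0,i=3
  .##.# -> #   bit 13 = 1  t=2,i=13
  .##.. -> #   bit 12 = 1  t=1,i=5
  .#.## -> .   bit 11 = 0  t=0,i=1
  .#.#. -> #   bit 10 = 1  t=5,i=12
  .#..# -> #   bit 9 = 1  t=4,i=6
  .#... -> .   bit 8 = 0  t=2,i=0
  ..### -> #   bit 7 = 1  t=2,i=5
  ..##. -> #   bit 6 = 1  t=2,i=12
  ..#.# -> .   bit 5 = 0  t=0,i=0
  ..#.. -> .   bit 4 = 0  t=4,i=5
  ...## -> #   bit 3 = 1  t=2,i=4
  ...#. -> .   bit 2 = 0  t=0,i=15
  ....# -> .   bit 1 = 0  t=0,i=14
  ..... -> #   bit 0 = 1  t=1,i=15
  bits 10110111101100101011011011001001 = 3081942729

3081942729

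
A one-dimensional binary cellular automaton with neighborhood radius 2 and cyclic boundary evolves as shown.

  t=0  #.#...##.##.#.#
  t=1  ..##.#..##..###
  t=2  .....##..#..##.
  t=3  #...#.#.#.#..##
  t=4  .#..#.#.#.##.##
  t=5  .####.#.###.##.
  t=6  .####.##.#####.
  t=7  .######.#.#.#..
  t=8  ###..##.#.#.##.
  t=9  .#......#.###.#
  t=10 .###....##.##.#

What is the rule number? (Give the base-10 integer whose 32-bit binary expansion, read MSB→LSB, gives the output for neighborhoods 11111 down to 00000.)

1769331624

  #####|.  b31=0 t=6,i=11
  ####.|#  b30=1 t=5,i=3
  ###.#|#  b29=1 t=5,i=4
  ###..|.  b28=0 t=1,i=14
  ##.##|#  b27=1 t=0,i=8
  ##.#.|.  b26=0 t=0,i=1
  ##..#|.  b25=0 t=1,i=0
  ##...|#  b24=1 t=2,i=14
  #.###|.  b23=0 t=5,i=8
  #.##.|#  b22=1 t=0,i=9
  #.#.#|#  b21=1 t=0,i=12
  #.#..|#  b20=1 t=0,i=2
  #..##|.  b19=0 t=1,i=1
  #..#.|#  b18=1 t=2,i=8
  #...#|.  b17=0 t=0,i=4
  #....|#  b16=1 t=2,i=0
  .####|#  b15=1 t=5,i=2
  .###.|#  b14=1 t=1,i=13
  .##.#|.  b13=0 t=0,i=0
  .##..|#  b12=1 t=1,i=9
  .#.##|#  b11=1 t=0,i=13
  .#.#.|.  b10=0 t=3,i=5
  .#..#|#  b9=1 t=1,i=6
  .#...|#  b8=1 t=0,i=3
  ..###|#  b7=1 t=1,i=12
  ..##.|.  b6=0 t=0,i=6
  ..#.#|#  b5=1 t=3,i=4
  ..#..|.  b4=0 t=2,i=9
  ...##|#  b3=1 t=0,i=5
  ...#.|.  b2=0 t=3,i=3
  ....#|.  b1=0 t=2,i=3
  .....|.  b0=0 t=2,i=1
  bits 01101001011101011101101110101000 = 1769331624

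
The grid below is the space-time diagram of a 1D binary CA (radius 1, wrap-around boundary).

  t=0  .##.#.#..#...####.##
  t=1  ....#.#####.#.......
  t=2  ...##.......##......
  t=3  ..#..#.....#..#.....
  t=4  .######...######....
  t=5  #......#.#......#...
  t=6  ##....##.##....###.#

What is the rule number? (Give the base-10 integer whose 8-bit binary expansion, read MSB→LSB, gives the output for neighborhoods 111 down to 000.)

  ###|.  b7=0 t=0,i=14
  ##.|.  b6=0 t=0,i=2
  #.#|.  b5=0 t=0,i=0
  #..|#  b4=1 t=0,i=7
  .##|.  b3=0 t=0,i=1
  .#.|#  b2=1 t=0,i=4
  ..#|#  b1=1 t=0,i=8
  ...|.  b0=0 t=0,i=11
  bits 00010110 = 22

22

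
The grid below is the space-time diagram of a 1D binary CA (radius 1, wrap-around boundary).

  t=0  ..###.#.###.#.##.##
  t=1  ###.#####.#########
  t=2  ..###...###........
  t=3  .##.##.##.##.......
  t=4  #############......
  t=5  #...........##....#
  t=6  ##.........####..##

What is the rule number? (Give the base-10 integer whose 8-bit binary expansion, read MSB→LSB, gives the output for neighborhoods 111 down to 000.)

126

  nb ###: next=.  (t=0,i=3, bit7=0)
  nb ##.: next=#  (t=0,i=4, bit6=1)
  nb #.#: next=#  (t=0,i=5, bit5=1)
  nb #..: next=#  (t=0,i=0, bit4=1)
  nb .##: next=#  (t=0,i=2, bit3=1)
  nb .#.: next=#  (t=0,i=6, bit2=1)
  nb ..#: next=#  (t=0,i=1, bit1=1)
  nb ...: next=.  (t=2,i=0, bit0=0)
  bits 01111110 = 126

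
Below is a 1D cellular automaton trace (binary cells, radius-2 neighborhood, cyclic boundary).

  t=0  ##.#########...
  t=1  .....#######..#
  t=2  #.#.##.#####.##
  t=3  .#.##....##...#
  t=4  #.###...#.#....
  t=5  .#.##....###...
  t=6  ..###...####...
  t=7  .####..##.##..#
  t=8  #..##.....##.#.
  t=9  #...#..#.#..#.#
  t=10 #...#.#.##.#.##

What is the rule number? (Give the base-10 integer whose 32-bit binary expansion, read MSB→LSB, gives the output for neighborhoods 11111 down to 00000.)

3562298777

  [31] ##### => #  t=0,i=5
  [30] ####. => #  t=0,i=10
  [29] ###.# => .  t=2,i=0
  [28] ###.. => #  t=0,i=11
  [27] ##.## => .  t=0,i=2
  [26] ##.#. => #  t=2,i=1
  [25] ##..# => .  t=1,i=12
  [24] ##... => .  t=0,i=12
  [23] #.### => .  t=0,i=3
  [22] #.##. => #  t=2,i=4
  [21] #.#.# => .  t=2,i=2
  [20] #.#.. => #  t=4,i=10
  [19] #..## => .  t=7,i=6
  [18] #..#. => #  t=1,i=13
  [17] #...# => .  t=0,i=13
  [16] #.... => .  t=1,i=1
  [15] .#### => .  t=0,i=4
  [14] .###. => #  t=2,i=14
  [13] .##.# => .  t=0,i=1
  [12] .##.. => #  t=3,i=4
  [11] .#.## => #  t=2,i=3
  [10] .#.#. => #  t=3,i=0
  [9] .#..# => .  t=8,i=1
  [8] .#... => #  t=1,i=0
  [7] ..### => #  t=1,i=5
  [6] ..##. => .  t=0,i=0
  [5] ..#.# => .  t=3,i=14
  [4] ..#.. => #  t=1,i=14
  [3] ...## => #  t=0,i=14
  [2] ...#. => .  t=3,i=13
  [1] ....# => .  t=1,i=3
  [0] ..... => #  t=1,i=2
  bits 11010100010101000101110110011001 = 3562298777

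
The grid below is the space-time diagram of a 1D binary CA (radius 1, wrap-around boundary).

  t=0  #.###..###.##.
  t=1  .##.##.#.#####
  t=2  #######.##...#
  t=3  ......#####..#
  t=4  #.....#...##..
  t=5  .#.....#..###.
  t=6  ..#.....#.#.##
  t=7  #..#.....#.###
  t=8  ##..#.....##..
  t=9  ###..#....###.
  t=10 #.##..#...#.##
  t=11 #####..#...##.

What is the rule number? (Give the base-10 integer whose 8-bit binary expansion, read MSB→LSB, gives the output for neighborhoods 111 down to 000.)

  [7] ### => .  t=0,i=3
  [6] ##. => #  t=0,i=4
  [5] #.# => #  t=0,i=1
  [4] #.. => #  t=0,i=5
  [3] .## => #  t=0,i=2
  [2] .#. => .  t=0,i=0
  [1] ..# => .  t=0,i=6
  [0] ... => .  t=2,i=11
  bits 01111000 = 120

120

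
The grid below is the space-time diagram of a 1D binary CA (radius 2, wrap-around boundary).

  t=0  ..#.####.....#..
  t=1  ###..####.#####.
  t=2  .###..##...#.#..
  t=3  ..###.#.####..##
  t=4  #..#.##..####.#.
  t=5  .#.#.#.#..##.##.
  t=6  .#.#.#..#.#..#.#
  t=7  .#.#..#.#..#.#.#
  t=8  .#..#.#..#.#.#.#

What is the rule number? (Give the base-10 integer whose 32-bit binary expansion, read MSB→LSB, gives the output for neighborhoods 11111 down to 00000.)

  ##### -> .   bit 31 = 0  t=1,i=12
  ####. -> #   bit 30 = 1  t=0,i=6
  ###.# -> .   bit 29 = 0  t=1,i=8
  ###.. -> #   bit 28 = 1  t=0,i=7
  ##.## -> .   bit 27 = 0  t=1,i=9
  ##.#. -> #   bit 26 = 1  t=3,i=5
  ##..# -> #   bit 25 = 1  t=1,i=3
  ##... -> #   bit 24 = 1  t=0,i=8
  #.### -> .   bit 23 = 0  t=0,i=4
  #.##. -> #   bit 22 = 1  t=4,i=5
  #.#.# -> #   bit 21 = 1  t=3,i=6
  #.#.. -> .   bit 20 = 0  t=2,i=13
  #..## -> .   bit 19 = 0  t=1,i=4
  #..#. -> .   bit 18 = 0  t=4,i=2
  #...# -> #   bit 17 = 1  t=2,i=9
  #.... -> .   bit 16 = 0  t=0,i=9
  .#### -> #   bit 15 = 1  t=0,i=5
  .###. -> #   bit 14 = 1  t=1,i=1
  .##.# -> .   bit 13 = 0  t=5,i=11
  .##.. -> .   bit 12 = 0  t=2,i=7
  .#.## -> .   bit 11 = 0  t=0,i=3
  .#.#. -> .   bit 10 = 0  t=2,i=12
  .#..# -> #   bit 9 = 1  t=4,i=1
  .#... -> #   bit 8 = 1  t=0,i=14
  ..### -> .   bit 7 = 0  t=1,i=5
  ..##. -> #   bit 6 = 1  t=2,i=6
  ..#.# -> #   bit 5 = 1  t=0,i=2
  ..#.. -> #   bit 4 = 1  t=0,i=13
  ...## -> .   bit 3 = 0  t=2,i=0
  ...#. -> #   bit 2 = 1  t=0,i=1
  ....# -> #   bit 1 = 1  t=0,i=0
  ..... -> #   bit 0 = 1  t=0,i=10
  bits 01010111011000101100001101110111 = 1466090359

1466090359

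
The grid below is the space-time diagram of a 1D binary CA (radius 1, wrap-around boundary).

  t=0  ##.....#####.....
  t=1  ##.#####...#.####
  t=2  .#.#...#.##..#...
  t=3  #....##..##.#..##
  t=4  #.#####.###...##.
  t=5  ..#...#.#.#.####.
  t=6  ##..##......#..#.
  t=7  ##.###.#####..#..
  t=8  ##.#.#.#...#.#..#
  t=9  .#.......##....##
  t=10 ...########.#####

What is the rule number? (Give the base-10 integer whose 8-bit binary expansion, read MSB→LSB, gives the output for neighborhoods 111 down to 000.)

  [7] ### => .  t=0,i=8
  [6] ##. => #  t=0,i=1
  [5] #.# => .  t=1,i=2
  [4] #.. => .  t=0,i=2
  [3] .## => #  t=0,i=0
  [2] .#. => .  t=1,i=11
  [1] ..# => #  t=0,i=6
  [0] ... => #  t=0,i=3
  bits 01001011 = 75

75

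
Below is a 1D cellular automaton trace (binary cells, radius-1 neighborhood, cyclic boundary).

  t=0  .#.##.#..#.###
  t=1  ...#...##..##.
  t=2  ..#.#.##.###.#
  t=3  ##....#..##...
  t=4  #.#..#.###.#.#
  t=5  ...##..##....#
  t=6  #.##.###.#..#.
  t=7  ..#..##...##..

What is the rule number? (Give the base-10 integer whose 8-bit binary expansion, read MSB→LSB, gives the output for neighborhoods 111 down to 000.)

  nb ###: next=#  (t=0,i=12, bit7=1)
  nb ##.: next=.  (t=0,i=4, bit6=0)
  nb #.#: next=.  (t=0,i=0, bit5=0)
  nb #..: next=#  (t=0,i=7, bit4=1)
  nb .##: next=#  (t=0,i=3, bit3=1)
  nb .#.: next=.  (t=0,i=1, bit2=0)
  nb ..#: next=#  (t=0,i=8, bit1=1)
  nb ...: next=.  (t=1,i=0, bit0=0)
  bits 10011010 = 154

154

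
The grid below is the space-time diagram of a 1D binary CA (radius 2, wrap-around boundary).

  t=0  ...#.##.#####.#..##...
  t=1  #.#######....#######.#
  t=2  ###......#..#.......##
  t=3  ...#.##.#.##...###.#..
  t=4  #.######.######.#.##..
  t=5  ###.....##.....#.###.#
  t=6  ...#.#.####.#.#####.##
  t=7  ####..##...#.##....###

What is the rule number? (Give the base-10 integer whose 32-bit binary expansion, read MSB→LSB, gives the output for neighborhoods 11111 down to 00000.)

  [31] ##### => .  t=0,i=10
  [30] ####. => .  t=0,i=11
  [29] ###.# => .  t=0,i=12
  [28] ###.. => .  t=1,i=8
  [27] ##.## => #  t=0,i=7
  [26] ##.#. => #  t=0,i=13
  [25] ##..# => .  t=4,i=20
  [24] ##... => #  t=0,i=19
  [23] #.### => #  t=0,i=8
  [22] #.##. => #  t=0,i=5
  [21] #.#.# => .  t=3,i=8
  [20] #.#.. => #  t=0,i=14
  [19] #..## => #  t=0,i=16
  [18] #..#. => #  t=2,i=11
  [17] #...# => #  t=3,i=13
  [16] #.... => .  t=0,i=20
  [15] .#### => .  t=0,i=9
  [14] .###. => #  t=3,i=16
  [13] .##.# => #  t=0,i=6
  [12] .##.. => #  t=0,i=18
  [11] .#.## => #  t=0,i=4
  [10] .#.#. => .  t=6,i=4
  [9] .#..# => #  t=0,i=15
  [8] .#... => .  t=2,i=13
  [7] ..### => .  t=1,i=13
  [6] ..##. => #  t=0,i=17
  [5] ..#.# => #  t=0,i=3
  [4] ..#.. => .  t=2,i=9
  [3] ...## => #  t=1,i=12
  [2] ...#. => #  t=0,i=2
  [1] ....# => .  t=0,i=1
  [0] ..... => #  t=0,i=0
  bits 00001101110111100111101001101101 = 232684141

232684141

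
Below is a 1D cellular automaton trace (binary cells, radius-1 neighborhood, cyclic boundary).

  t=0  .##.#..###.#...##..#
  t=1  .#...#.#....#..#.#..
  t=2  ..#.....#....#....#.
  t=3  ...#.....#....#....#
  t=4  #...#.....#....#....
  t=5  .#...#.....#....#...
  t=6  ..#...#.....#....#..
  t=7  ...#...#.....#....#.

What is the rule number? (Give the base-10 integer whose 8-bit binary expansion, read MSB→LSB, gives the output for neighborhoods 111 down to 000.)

24

  nb ###: next=.  (t=0,i=8, bit7=0)
  nb ##.: next=.  (t=0,i=2, bit6=0)
  nb #.#: next=.  (t=0,i=0, bit5=0)
  nb #..: next=#  (t=0,i=5, bit4=1)
  nb .##: next=#  (t=0,i=1, bit3=1)
  nb .#.: next=.  (t=0,i=4, bit2=0)
  nb ..#: next=.  (t=0,i=6, bit1=0)
  nb ...: next=.  (t=0,i=13, bit0=0)
  bits 00011000 = 24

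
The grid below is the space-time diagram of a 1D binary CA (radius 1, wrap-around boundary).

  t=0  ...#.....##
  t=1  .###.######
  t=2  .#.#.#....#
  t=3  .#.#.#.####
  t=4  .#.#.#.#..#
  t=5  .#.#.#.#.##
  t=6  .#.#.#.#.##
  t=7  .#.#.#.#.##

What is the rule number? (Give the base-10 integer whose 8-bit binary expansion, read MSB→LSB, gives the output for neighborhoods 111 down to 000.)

  ###|.  b7=0 t=1,i=2
  ##.|#  b6=1 t=0,i=10
  #.#|.  b5=0 t=1,i=0
  #..|.  b4=0 t=0,i=0
  .##|#  b3=1 t=0,i=9
  .#.|#  b2=1 t=0,i=3
  ..#|#  b1=1 t=0,i=2
  ...|#  b0=1 t=0,i=1
  bits 01001111 = 79

79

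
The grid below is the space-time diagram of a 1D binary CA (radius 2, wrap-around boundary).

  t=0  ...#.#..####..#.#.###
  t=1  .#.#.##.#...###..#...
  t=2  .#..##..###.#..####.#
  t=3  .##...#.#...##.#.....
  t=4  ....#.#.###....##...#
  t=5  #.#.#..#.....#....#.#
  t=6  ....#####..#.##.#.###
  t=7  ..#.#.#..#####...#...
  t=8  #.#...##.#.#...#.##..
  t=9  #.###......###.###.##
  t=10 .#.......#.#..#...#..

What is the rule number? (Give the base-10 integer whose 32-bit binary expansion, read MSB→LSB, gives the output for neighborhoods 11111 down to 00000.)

  [31] ##### => #  t=6,i=6
  [30] ####. => .  t=0,i=10
  [29] ###.# => .  t=2,i=10
  [28] ###.. => .  t=0,i=11
  [27] ##.## => #  t=9,i=1
  [26] ##.#. => .  t=1,i=7
  [25] ##..# => #  t=0,i=12
  [24] ##... => .  t=0,i=0
  [23] #.### => .  t=0,i=18
  [22] #.##. => #  t=1,i=5
  [21] #.#.# => .  t=0,i=16
  [20] #.#.. => #  t=0,i=5
  [19] #..## => .  t=0,i=7
  [18] #..#. => #  t=0,i=13
  [17] #...# => #  t=0,i=1
  [16] #.... => .  t=1,i=19
  [15] .#### => .  t=0,i=9
  [14] .###. => .  t=0,i=19
  [13] .##.# => .  t=1,i=6
  [12] .##.. => .  t=2,i=5
  [11] .#.## => #  t=0,i=17
  [10] .#.#. => .  t=0,i=4
  [9] .#..# => #  t=0,i=6
  [8] .#... => #  t=1,i=9
  [7] ..### => #  t=0,i=8
  [6] ..##. => .  t=2,i=4
  [5] ..#.# => #  t=0,i=3
  [4] ..#.. => #  t=1,i=17
  [3] ...## => .  t=1,i=11
  [2] ...#. => .  t=0,i=2
  [1] ....# => #  t=1,i=20
  [0] ..... => .  t=3,i=18
  bits 10001010010101100000101110110010 = 2320894898

2320894898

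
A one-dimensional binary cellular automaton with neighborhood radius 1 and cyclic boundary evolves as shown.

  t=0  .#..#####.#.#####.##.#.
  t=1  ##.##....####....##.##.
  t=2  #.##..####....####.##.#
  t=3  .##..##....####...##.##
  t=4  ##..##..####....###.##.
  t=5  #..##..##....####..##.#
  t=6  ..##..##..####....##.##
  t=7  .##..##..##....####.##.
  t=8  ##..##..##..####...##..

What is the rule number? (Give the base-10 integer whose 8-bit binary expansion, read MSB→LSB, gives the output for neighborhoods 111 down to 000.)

  ### -> .   bit 7 = 0  t=0,i=5
  ##. -> .   bit 6 = 0  t=0,i=8
  #.# -> #   bit 5 = 1  t=0,i=9
  #.. -> .   bit 4 = 0  t=0,i=2
  .## -> #   bit 3 = 1  t=0,i=4
  .#. -> #   bit 2 = 1  t=0,i=1
  ..# -> #   bit 1 = 1  t=0,i=0
  ... -> #   bit 0 = 1  t=1,i=6
  bits 00101111 = 47

47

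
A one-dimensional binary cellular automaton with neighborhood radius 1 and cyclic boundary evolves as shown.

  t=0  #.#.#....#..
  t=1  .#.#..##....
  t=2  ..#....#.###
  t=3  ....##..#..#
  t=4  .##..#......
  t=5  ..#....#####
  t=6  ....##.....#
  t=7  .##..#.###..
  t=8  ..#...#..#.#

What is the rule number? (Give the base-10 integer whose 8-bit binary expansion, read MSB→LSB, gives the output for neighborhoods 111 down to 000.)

  nb ###: next=.  (t=2,i=10, bit7=0)
  nb ##.: next=#  (t=1,i=7, bit6=1)
  nb #.#: next=#  (t=0,i=1, bit5=1)
  nb #..: next=.  (t=0,i=5, bit4=0)
  nb .##: next=.  (t=1,i=6, bit3=0)
  nb .#.: next=.  (t=0,i=0, bit2=0)
  nb ..#: next=.  (t=0,i=8, bit1=0)
  nb ...: next=#  (t=0,i=6, bit0=1)
  bits 01100001 = 97

97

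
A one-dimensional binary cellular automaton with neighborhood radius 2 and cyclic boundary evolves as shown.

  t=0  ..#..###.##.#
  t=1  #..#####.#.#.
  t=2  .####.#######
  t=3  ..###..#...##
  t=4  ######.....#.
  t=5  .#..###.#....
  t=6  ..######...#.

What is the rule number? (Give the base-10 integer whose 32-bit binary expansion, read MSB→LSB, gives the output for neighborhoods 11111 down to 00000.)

2003355329

  ##### -> .   bit 31 = 0  t=1,i=5
  ####. -> #   bit 30 = 1  t=1,i=6
  ###.# -> #   bit 29 = 1  t=0,i=7
  ###.. -> #   bit 28 = 1  t=3,i=4
  ##.## -> .   bit 27 = 0  t=0,i=8
  ##.#. -> #   bit 26 = 1  t=0,i=11
  ##..# -> #   bit 25 = 1  t=3,i=0
  ##... -> #   bit 24 = 1  t=4,i=6
  #.### -> .   bit 23 = 0  t=2,i=1
  #.##. -> #   bit 22 = 1  t=0,i=9
  #.#.# -> #   bit 21 = 1  t=1,i=9
  #.#.. -> .   bit 20 = 0  t=0,i=12
  #..## -> #   bit 19 = 1  t=0,i=4
  #..#. -> .   bit 18 = 0  t=0,i=1
  #...# -> .   bit 17 = 0  t=3,i=9
  #.... -> .   bit 16 = 0  t=4,i=7
  .#### -> #   bit 15 = 1  t=1,i=4
  .###. -> #   bit 14 = 1  t=0,i=6
  .##.# -> .   bit 13 = 0  t=0,i=10
  .##.. -> .   bit 12 = 0  t=3,i=12
  .#.## -> .   bit 11 = 0  t=4,i=12
  .#.#. -> #   bit 10 = 1  t=1,i=10
  .#..# -> #   bit 9 = 1  t=0,i=0
  .#... -> .   bit 8 = 0  t=3,i=8
  ..### -> #   bit 7 = 1  t=0,i=5
  ..##. -> #   bit 6 = 1  t=3,i=11
  ..#.# -> .   bit 5 = 0  t=4,i=11
  ..#.. -> .   bit 4 = 0  t=0,i=2
  ...## -> .   bit 3 = 0  t=3,i=10
  ...#. -> .   bit 2 = 0  t=4,i=10
  ....# -> .   bit 1 = 0  t=4,i=9
  ..... -> #   bit 0 = 1  t=4,i=8
  bits 01110111011010001100011011000001 = 2003355329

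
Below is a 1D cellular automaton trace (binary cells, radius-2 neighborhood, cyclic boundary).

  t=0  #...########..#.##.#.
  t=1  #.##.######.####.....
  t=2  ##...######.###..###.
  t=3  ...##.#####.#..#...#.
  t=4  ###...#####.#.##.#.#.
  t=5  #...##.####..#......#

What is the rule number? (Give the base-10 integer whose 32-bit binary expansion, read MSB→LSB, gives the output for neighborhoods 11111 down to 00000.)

  [31] ##### => #  t=0,i=6
  [30] ####. => #  t=0,i=10
  [29] ###.# => #  t=1,i=10
  [28] ###.. => .  t=0,i=11
  [27] ##.## => .  t=1,i=4
  [26] ##.#. => .  t=0,i=18
  [25] ##..# => #  t=0,i=12
  [24] ##... => .  t=1,i=16
  [23] #.### => #  t=1,i=5
  [22] #.##. => .  t=0,i=16
  [21] #.#.# => .  t=0,i=19
  [20] #.#.. => #  t=0,i=0
  [19] #..## => .  t=2,i=16
  [18] #..#. => #  t=0,i=13
  [17] #...# => #  t=0,i=2
  [16] #.... => #  t=1,i=17
  [15] .#### => #  t=0,i=5
  [14] .###. => .  t=2,i=13
  [13] .##.# => .  t=0,i=17
  [12] .##.. => .  t=2,i=1
  [11] .#.## => #  t=0,i=15
  [10] .#.#. => .  t=0,i=20
  [9] .#..# => .  t=3,i=13
  [8] .#... => .  t=0,i=1
  [7] ..### => .  t=0,i=4
  [6] ..##. => .  t=3,i=3
  [5] ..#.# => #  t=0,i=14
  [4] ..#.. => #  t=3,i=15
  [3] ...## => #  t=0,i=3
  [2] ...#. => .  t=1,i=20
  [1] ....# => #  t=1,i=19
  [0] ..... => #  t=1,i=18
  bits 11100010100101111000100000111011 = 3801581627

3801581627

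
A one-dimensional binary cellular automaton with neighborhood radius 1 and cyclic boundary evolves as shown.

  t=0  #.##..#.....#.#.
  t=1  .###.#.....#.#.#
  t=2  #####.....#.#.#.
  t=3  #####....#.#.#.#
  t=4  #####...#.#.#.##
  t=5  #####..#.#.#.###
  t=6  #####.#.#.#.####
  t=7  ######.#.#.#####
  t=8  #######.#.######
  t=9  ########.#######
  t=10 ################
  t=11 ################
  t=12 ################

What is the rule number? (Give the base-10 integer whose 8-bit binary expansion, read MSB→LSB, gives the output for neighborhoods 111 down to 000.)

234

  ### -> #   bit 7 = 1  t=1,i=2
  ##. -> #   bit 6 = 1  t=0,i=3
  #.# -> #   bit 5 = 1  t=0,i=1
  #.. -> .   bit 4 = 0  t=0,i=4
  .## -> #   bit 3 = 1  t=0,i=2
  .#. -> .   bit 2 = 0  t=0,i=0
  ..# -> #   bit 1 = 1  t=0,i=5
  ... -> .   bit 0 = 0  t=0,i=8
  bits 11101010 = 234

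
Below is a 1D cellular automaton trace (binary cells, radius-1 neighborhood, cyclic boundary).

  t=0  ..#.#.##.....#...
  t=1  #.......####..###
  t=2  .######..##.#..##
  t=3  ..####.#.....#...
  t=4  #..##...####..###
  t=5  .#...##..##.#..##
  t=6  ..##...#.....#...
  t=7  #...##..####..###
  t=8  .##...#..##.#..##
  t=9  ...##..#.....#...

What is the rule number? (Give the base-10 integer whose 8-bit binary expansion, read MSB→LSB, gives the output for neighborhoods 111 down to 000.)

  [7] ### => #  t=1,i=9
  [6] ##. => .  t=0,i=7
  [5] #.# => .  t=0,i=3
  [4] #.. => #  t=0,i=8
  [3] .## => .  t=0,i=6
  [2] .#. => .  t=0,i=2
  [1] ..# => .  t=0,i=1
  [0] ... => #  t=0,i=0
  bits 10010001 = 145

145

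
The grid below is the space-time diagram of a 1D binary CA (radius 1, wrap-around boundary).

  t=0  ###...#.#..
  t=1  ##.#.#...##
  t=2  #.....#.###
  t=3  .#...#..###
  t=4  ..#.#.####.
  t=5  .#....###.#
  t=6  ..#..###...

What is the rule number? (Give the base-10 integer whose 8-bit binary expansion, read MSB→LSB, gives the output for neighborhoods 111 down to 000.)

  [7] ### => #  t=0,i=1
  [6] ##. => .  t=0,i=2
  [5] #.# => .  t=0,i=7
  [4] #.. => #  t=0,i=3
  [3] .## => #  t=0,i=0
  [2] .#. => .  t=0,i=6
  [1] ..# => #  t=0,i=5
  [0] ... => .  t=0,i=4
  bits 10011010 = 154

154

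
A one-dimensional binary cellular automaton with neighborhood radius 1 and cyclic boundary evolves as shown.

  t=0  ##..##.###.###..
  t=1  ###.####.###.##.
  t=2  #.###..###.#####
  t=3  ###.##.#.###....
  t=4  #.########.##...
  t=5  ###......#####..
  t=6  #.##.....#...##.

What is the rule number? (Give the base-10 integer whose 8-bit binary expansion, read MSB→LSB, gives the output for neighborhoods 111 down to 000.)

124

  [7] ### => .  t=0,i=8
  [6] ##. => #  t=0,i=1
  [5] #.# => #  t=0,i=6
  [4] #.. => #  t=0,i=2
  [3] .## => #  t=0,i=0
  [2] .#. => #  t=3,i=7
  [1] ..# => .  t=0,i=3
  [0] ... => .  t=3,i=13
  bits 01111100 = 124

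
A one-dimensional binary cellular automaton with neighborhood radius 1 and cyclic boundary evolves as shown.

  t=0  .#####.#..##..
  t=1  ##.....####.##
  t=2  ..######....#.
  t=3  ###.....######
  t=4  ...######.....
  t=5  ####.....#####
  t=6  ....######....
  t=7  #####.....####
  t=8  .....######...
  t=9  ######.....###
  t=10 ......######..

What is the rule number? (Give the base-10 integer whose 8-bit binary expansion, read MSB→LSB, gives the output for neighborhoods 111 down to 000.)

31

  nb ###: next=.  (t=0,i=2, bit7=0)
  nb ##.: next=.  (t=0,i=5, bit6=0)
  nb #.#: next=.  (t=0,i=6, bit5=0)
  nb #..: next=#  (t=0,i=8, bit4=1)
  nb .##: next=#  (t=0,i=1, bit3=1)
  nb .#.: next=#  (t=0,i=7, bit2=1)
  nb ..#: next=#  (t=0,i=0, bit1=1)
  nb ...: next=#  (t=0,i=13, bit0=1)
  bits 00011111 = 31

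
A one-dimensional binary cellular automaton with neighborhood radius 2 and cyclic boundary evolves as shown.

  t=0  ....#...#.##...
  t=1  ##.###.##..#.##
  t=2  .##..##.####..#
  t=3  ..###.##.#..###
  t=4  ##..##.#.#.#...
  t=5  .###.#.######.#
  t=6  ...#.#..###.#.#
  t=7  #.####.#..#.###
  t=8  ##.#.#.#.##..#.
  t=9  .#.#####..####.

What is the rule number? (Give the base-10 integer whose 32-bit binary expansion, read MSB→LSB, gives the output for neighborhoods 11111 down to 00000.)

2856170813

  nb #####: next=#  (t=5,i=9, bit31=1)
  nb ####.: next=.  (t=1,i=0, bit30=0)
  nb ###.#: next=#  (t=1,i=1, bit29=1)
  nb ###..: next=.  (t=2,i=11, bit28=0)
  nb ##.##: next=#  (t=1,i=2, bit27=1)
  nb ##.#.: next=.  (t=3,i=8, bit26=0)
  nb ##..#: next=#  (t=1,i=9, bit25=1)
  nb ##...: next=.  (t=0,i=12, bit24=0)
  nb #.###: next=.  (t=1,i=3, bit23=0)
  nb #.##.: next=.  (t=0,i=10, bit22=0)
  nb #.#.#: next=#  (t=4,i=7, bit21=1)
  nb #.#..: next=#  (t=3,i=9, bit20=1)
  nb #..##: next=#  (t=2,i=4, bit19=1)
  nb #..#.: next=#  (t=1,i=10, bit18=1)
  nb #...#: next=.  (t=0,i=6, bit17=0)
  nb #....: next=#  (t=0,i=13, bit16=1)
  nb .####: next=#  (t=1,i=14, bit15=1)
  nb .###.: next=.  (t=1,i=4, bit14=0)
  nb .##.#: next=#  (t=2,i=6, bit13=1)
  nb .##..: next=#  (t=0,i=11, bit12=1)
  nb .#.##: next=.  (t=0,i=9, bit11=0)
  nb .#.#.: next=#  (t=4,i=8, bit10=1)
  nb .#..#: next=.  (t=3,i=10, bit9=0)
  nb .#...: next=#  (t=0,i=5, bit8=1)
  nb ..###: next=.  (t=3,i=2, bit7=0)
  nb ..##.: next=.  (t=2,i=5, bit6=0)
  nb ..#.#: next=#  (t=0,i=8, bit5=1)
  nb ..#..: next=#  (t=0,i=4, bit4=1)
  nb ...##: next=#  (t=4,i=14, bit3=1)
  nb ...#.: next=#  (t=0,i=3, bit2=1)
  nb ....#: next=.  (t=0,i=2, bit1=0)
  nb .....: next=#  (t=0,i=0, bit0=1)
  bits 10101010001111011011010100111101 = 2856170813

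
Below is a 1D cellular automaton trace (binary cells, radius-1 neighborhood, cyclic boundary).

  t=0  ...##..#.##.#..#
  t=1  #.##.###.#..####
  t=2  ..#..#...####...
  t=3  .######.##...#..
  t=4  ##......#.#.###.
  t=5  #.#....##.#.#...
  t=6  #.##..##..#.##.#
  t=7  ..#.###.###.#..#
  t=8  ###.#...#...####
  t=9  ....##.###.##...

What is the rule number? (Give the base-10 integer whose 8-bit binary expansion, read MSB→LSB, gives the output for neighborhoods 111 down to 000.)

  nb ###: next=.  (t=1,i=6, bit7=0)
  nb ##.: next=.  (t=0,i=4, bit6=0)
  nb #.#: next=.  (t=0,i=8, bit5=0)
  nb #..: next=#  (t=0,i=0, bit4=1)
  nb .##: next=#  (t=0,i=3, bit3=1)
  nb .#.: next=#  (t=0,i=7, bit2=1)
  nb ..#: next=#  (t=0,i=2, bit1=1)
  nb ...: next=.  (t=0,i=1, bit0=0)
  bits 00011110 = 30

30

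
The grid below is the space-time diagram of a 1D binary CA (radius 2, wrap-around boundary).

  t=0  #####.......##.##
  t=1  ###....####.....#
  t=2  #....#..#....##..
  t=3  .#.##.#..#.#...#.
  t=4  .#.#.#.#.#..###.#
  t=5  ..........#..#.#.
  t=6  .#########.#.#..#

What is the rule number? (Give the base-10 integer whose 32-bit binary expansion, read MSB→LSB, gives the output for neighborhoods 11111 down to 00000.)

  #####|#  b31=1 t=0,i=0
  ####.|.  b30=0 t=0,i=3
  ###.#|.  b29=0 t=4,i=14
  ###..|.  b28=0 t=0,i=4
  ##.##|.  b27=0 t=0,i=14
  ##.#.|#  b26=1 t=3,i=5
  ##..#|#  b25=1 t=2,i=15
  ##...|.  b24=0 t=0,i=5
  #.###|.  b23=0 t=0,i=15
  #.##.|#  b22=1 t=3,i=3
  #.#.#|.  b21=0 t=4,i=1
  #.#..|.  b20=0 t=3,i=6
  #..##|.  b19=0 t=4,i=11
  #..#.|.  b18=0 t=2,i=7
  #...#|#  b17=1 t=3,i=13
  #....|.  b16=0 t=0,i=6
  .####|#  b15=1 t=0,i=16
  .###.|#  b14=1 t=4,i=13
  .##.#|.  b13=0 t=0,i=13
  .##..|.  b12=0 t=2,i=14
  .#.##|.  b11=0 t=3,i=2
  .#.#.|.  b10=0 t=3,i=10
  .#..#|#  b9=1 t=2,i=6
  .#...|#  b8=1 t=2,i=1
  ..###|.  b7=0 t=1,i=7
  ..##.|.  b6=0 t=0,i=12
  ..#.#|#  b5=1 t=3,i=1
  ..#..|.  b4=0 t=2,i=0
  ...##|.  b3=0 t=0,i=11
  ...#.|#  b2=1 t=2,i=4
  ....#|#  b1=1 t=0,i=10
  .....|#  b0=1 t=0,i=7
  bits 10000110010000101100001100100111 = 2252522279

2252522279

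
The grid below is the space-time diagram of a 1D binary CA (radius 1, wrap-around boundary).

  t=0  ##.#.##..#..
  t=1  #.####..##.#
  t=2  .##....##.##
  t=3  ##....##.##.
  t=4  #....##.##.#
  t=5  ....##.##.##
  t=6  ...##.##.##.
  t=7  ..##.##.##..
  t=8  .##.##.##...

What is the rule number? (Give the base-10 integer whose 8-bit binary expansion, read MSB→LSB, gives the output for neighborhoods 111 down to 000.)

  ### -> .   bit 7 = 0  t=1,i=3
  ##. -> .   bit 6 = 0  t=0,i=1
  #.# -> #   bit 5 = 1  t=0,i=2
  #.. -> .   bit 4 = 0  t=0,i=7
  .## -> #   bit 3 = 1  t=0,i=0
  .#. -> #   bit 2 = 1  t=0,i=3
  ..# -> #   bit 1 = 1  t=0,i=8
  ... -> .   bit 0 = 0  t=2,i=4
  bits 00101110 = 46

46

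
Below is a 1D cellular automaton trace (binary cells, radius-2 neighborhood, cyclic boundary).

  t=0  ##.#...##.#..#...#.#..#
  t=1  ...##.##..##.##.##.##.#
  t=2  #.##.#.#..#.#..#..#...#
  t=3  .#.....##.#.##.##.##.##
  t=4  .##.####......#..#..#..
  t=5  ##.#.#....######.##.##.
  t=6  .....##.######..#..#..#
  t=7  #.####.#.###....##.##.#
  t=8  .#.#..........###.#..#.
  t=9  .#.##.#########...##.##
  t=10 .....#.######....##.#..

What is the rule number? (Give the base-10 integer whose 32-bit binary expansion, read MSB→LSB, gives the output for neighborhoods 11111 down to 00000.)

2282787839

  ##### -> #   bit 31 = 1  t=5,i=12
  ####. -> .   bit 30 = 0  t=4,i=6
  ###.# -> .   bit 29 = 0  t=0,i=1
  ###.. -> .   bit 28 = 0  t=4,i=7
  ##.## -> #   bit 27 = 1  t=1,i=5
  ##.#. -> .   bit 26 = 0  t=0,i=2
  ##..# -> .   bit 25 = 0  t=1,i=8
  ##... -> .   bit 24 = 0  t=4,i=8
  #.### -> .   bit 23 = 0  t=4,i=4
  #.##. -> .   bit 22 = 0  t=1,i=6
  #.#.# -> .   bit 21 = 0  t=2,i=5
  #.#.. -> #   bit 20 = 1  t=0,i=3
  #..## -> .   bit 19 = 0  t=0,i=21
  #..#. -> .   bit 18 = 0  t=0,i=12
  #...# -> .   bit 17 = 0  t=0,i=5
  #.... -> .   bit 16 = 0  t=3,i=3
  .#### -> #   bit 15 = 1  t=4,i=5
  .###. -> .   bit 14 = 0  t=0,i=0
  .##.# -> .   bit 13 = 0  t=0,i=8
  .##.. -> #   bit 12 = 1  t=1,i=7
  .#.## -> .   bit 11 = 0  t=3,i=11
  .#.#. -> .   bit 10 = 0  t=0,i=18
  .#..# -> #   bit 9 = 1  t=0,i=11
  .#... -> #   bit 8 = 1  t=0,i=4
  ..### -> #   bit 7 = 1  t=0,i=22
  ..##. -> #   bit 6 = 1  t=0,i=7
  ..#.# -> #   bit 5 = 1  t=0,i=17
  ..#.. -> #   bit 4 = 1  t=0,i=13
  ...## -> #   bit 3 = 1  t=0,i=6
  ...#. -> #   bit 2 = 1  t=0,i=16
  ....# -> #   bit 1 = 1  t=3,i=5
  ..... -> #   bit 0 = 1  t=3,i=4
  bits 10001000000100001001001111111111 = 2282787839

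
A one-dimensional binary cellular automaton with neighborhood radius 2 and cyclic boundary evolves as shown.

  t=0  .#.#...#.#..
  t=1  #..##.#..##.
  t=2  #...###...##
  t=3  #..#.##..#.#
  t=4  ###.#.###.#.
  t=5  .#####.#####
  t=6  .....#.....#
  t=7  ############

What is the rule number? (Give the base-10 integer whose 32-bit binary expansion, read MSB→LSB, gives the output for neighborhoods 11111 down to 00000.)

909474079

  nb #####: next=.  (t=5,i=3, bit31=0)
  nb ####.: next=.  (t=5,i=4, bit30=0)
  nb ###.#: next=#  (t=4,i=2, bit29=1)
  nb ###..: next=#  (t=2,i=0, bit28=1)
  nb ##.##: next=.  (t=5,i=0, bit27=0)
  nb ##.#.: next=#  (t=1,i=5, bit26=1)
  nb ##..#: next=#  (t=3,i=1, bit25=1)
  nb ##...: next=.  (t=2,i=1, bit24=0)
  nb #.###: next=.  (t=4,i=0, bit23=0)
  nb #.##.: next=.  (t=3,i=5, bit22=0)
  nb #.#.#: next=#  (t=4,i=4, bit21=1)
  nb #.#..: next=#  (t=0,i=3, bit20=1)
  nb #..##: next=.  (t=1,i=2, bit19=0)
  nb #..#.: next=#  (t=3,i=2, bit18=1)
  nb #...#: next=.  (t=0,i=5, bit17=0)
  nb #....: next=#  (t=6,i=1, bit16=1)
  nb .####: next=.  (t=5,i=2, bit15=0)
  nb .###.: next=#  (t=2,i=5, bit14=1)
  nb .##.#: next=#  (t=1,i=4, bit13=1)
  nb .##..: next=#  (t=3,i=0, bit12=1)
  nb .#.##: next=#  (t=3,i=4, bit11=1)
  nb .#.#.: next=.  (t=0,i=2, bit10=0)
  nb .#..#: next=.  (t=1,i=1, bit9=0)
  nb .#...: next=#  (t=0,i=4, bit8=1)
  nb ..###: next=.  (t=2,i=4, bit7=0)
  nb ..##.: next=.  (t=1,i=3, bit6=0)
  nb ..#.#: next=.  (t=0,i=1, bit5=0)
  nb ..#..: next=#  (t=6,i=5, bit4=1)
  nb ...##: next=#  (t=2,i=3, bit3=1)
  nb ...#.: next=#  (t=0,i=0, bit2=1)
  nb ....#: next=#  (t=6,i=3, bit1=1)
  nb .....: next=#  (t=6,i=2, bit0=1)
  bits 00110110001101010111100100011111 = 909474079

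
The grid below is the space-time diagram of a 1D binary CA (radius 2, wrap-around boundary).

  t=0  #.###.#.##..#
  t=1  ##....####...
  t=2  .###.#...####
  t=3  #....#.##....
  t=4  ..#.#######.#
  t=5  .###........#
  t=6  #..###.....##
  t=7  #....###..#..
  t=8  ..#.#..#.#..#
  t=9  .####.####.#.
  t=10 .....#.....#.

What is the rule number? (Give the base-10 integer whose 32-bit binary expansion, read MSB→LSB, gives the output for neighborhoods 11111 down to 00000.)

427244588

  [31] ##### => .  t=4,i=6
  [30] ####. => .  t=1,i=8
  [29] ###.# => .  t=0,i=4
  [28] ###.. => #  t=1,i=9
  [27] ##.## => #  t=0,i=1
  [26] ##.#. => .  t=0,i=5
  [25] ##..# => .  t=0,i=10
  [24] ##... => #  t=1,i=2
  [23] #.### => .  t=0,i=2
  [22] #.##. => #  t=0,i=8
  [21] #.#.# => #  t=0,i=6
  [20] #.#.. => #  t=2,i=5
  [19] #..## => .  t=0,i=11
  [18] #..#. => #  t=4,i=1
  [17] #...# => #  t=1,i=11
  [16] #.... => #  t=1,i=3
  [15] .#### => .  t=1,i=7
  [14] .###. => .  t=0,i=3
  [13] .##.# => #  t=0,i=0
  [12] .##.. => #  t=0,i=9
  [11] .#.## => #  t=0,i=7
  [10] .#.#. => #  t=8,i=3
  [9] .#..# => .  t=4,i=0
  [8] .#... => .  t=2,i=6
  [7] ..### => .  t=1,i=6
  [6] ..##. => .  t=0,i=12
  [5] ..#.# => #  t=3,i=5
  [4] ..#.. => .  t=3,i=0
  [3] ...## => #  t=1,i=5
  [2] ...#. => #  t=3,i=4
  [1] ....# => .  t=1,i=4
  [0] ..... => .  t=5,i=6
  bits 00011001011101110011110000101100 = 427244588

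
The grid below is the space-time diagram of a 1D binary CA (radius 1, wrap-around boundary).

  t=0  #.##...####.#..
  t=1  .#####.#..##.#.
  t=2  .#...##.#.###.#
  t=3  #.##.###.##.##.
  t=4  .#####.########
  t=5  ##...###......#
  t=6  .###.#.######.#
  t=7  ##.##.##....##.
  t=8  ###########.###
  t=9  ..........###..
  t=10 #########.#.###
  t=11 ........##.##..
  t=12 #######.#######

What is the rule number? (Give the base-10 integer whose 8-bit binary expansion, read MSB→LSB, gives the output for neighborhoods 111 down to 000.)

  ###|.  b7=0 t=0,i=8
  ##.|#  b6=1 t=0,i=3
  #.#|#  b5=1 t=0,i=1
  #..|#  b4=1 t=0,i=4
  .##|#  b3=1 t=0,i=2
  .#.|.  b2=0 t=0,i=0
  ..#|.  b1=0 t=0,i=6
  ...|#  b0=1 t=0,i=5
  bits 01111001 = 121

121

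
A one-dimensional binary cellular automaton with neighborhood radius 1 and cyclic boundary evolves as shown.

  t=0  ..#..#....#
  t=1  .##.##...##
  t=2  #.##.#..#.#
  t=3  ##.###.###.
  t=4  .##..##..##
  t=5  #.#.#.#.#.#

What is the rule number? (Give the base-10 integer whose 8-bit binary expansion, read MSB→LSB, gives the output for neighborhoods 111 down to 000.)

102

  ###|.  b7=0 t=3,i=4
  ##.|#  b6=1 t=1,i=2
  #.#|#  b5=1 t=1,i=0
  #..|.  b4=0 t=0,i=0
  .##|.  b3=0 t=1,i=1
  .#.|#  b2=1 t=0,i=2
  ..#|#  b1=1 t=0,i=1
  ...|.  b0=0 t=0,i=7
  bits 01100110 = 102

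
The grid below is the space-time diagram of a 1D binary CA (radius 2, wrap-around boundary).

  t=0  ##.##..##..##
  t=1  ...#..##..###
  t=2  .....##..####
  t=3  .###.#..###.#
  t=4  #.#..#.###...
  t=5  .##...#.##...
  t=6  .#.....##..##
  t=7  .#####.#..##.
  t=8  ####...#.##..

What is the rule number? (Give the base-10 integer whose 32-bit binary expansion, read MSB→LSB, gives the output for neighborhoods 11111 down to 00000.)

  #####|#  b31=1 t=7,i=3
  ####.|.  b30=0 t=0,i=0
  ###.#|.  b29=0 t=0,i=1
  ###..|#  b28=1 t=1,i=12
  ##.##|.  b27=0 t=0,i=2
  ##.#.|.  b26=0 t=3,i=4
  ##..#|.  b25=0 t=0,i=5
  ##...|.  b24=0 t=1,i=0
  #.###|.  b23=0 t=3,i=1
  #.##.|#  b22=1 t=0,i=3
  #.#.#|.  b21=0 t=3,i=12
  #.#..|#  b20=1 t=3,i=5
  #..##|#  b19=1 t=0,i=6
  #..#.|.  b18=0 t=4,i=4
  #...#|.  b17=0 t=1,i=1
  #....|#  b16=1 t=2,i=1
  .####|#  b15=1 t=0,i=12
  .###.|#  b14=1 t=1,i=11
  .##.#|.  b13=0 t=6,i=12
  .##..|.  b12=0 t=0,i=4
  .#.##|#  b11=1 t=3,i=0
  .#.#.|#  b10=1 t=4,i=1
  .#..#|.  b9=0 t=1,i=4
  .#...|#  b8=1 t=6,i=2
  ..###|#  b7=1 t=0,i=11
  ..##.|#  b6=1 t=0,i=7
  ..#.#|.  b5=0 t=4,i=0
  ..#..|.  b4=0 t=1,i=3
  ...##|.  b3=0 t=2,i=4
  ...#.|.  b2=0 t=1,i=2
  ....#|#  b1=1 t=2,i=3
  .....|#  b0=1 t=2,i=2
  bits 10010000010110011100110111000011 = 2421804483

2421804483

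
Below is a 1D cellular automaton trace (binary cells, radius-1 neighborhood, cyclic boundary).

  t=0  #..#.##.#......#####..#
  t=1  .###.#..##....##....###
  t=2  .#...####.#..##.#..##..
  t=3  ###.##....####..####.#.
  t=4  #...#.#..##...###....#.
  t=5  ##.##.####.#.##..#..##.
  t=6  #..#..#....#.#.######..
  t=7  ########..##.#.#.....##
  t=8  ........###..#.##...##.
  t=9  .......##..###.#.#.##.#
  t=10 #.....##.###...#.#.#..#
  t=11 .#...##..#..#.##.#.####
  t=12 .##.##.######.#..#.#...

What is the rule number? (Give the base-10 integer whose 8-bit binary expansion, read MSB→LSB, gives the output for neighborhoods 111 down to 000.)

  nb ###: next=.  (t=0,i=16, bit7=0)
  nb ##.: next=.  (t=0,i=0, bit6=0)
  nb #.#: next=.  (t=0,i=4, bit5=0)
  nb #..: next=#  (t=0,i=1, bit4=1)
  nb .##: next=#  (t=0,i=5, bit3=1)
  nb .#.: next=#  (t=0,i=3, bit2=1)
  nb ..#: next=#  (t=0,i=2, bit1=1)
  nb ...: next=.  (t=0,i=10, bit0=0)
  bits 00011110 = 30

30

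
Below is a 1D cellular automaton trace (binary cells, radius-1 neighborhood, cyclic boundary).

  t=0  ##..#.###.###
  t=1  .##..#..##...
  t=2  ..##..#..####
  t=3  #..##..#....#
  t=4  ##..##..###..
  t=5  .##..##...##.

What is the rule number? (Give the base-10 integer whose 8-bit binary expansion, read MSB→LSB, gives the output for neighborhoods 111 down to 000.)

113

  ### -> .   bit 7 = 0  t=0,i=0
  ##. -> #   bit 6 = 1  t=0,i=1
  #.# -> #   bit 5 = 1  t=0,i=5
  #.. -> #   bit 4 = 1  t=0,i=2
  .## -> .   bit 3 = 0  t=0,i=6
  .#. -> .   bit 2 = 0  t=0,i=4
  ..# -> .   bit 1 = 0  t=0,i=3
  ... -> #   bit 0 = 1  t=1,i=11
  bits 01110001 = 113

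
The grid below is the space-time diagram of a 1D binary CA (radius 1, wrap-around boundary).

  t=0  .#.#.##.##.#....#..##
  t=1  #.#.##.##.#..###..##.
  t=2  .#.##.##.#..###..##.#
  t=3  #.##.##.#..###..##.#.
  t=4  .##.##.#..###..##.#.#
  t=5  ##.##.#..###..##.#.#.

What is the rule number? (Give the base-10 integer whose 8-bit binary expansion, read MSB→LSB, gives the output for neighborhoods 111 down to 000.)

171

  nb ###: next=#  (t=1,i=14, bit7=1)
  nb ##.: next=.  (t=0,i=6, bit6=0)
  nb #.#: next=#  (t=0,i=0, bit5=1)
  nb #..: next=.  (t=0,i=12, bit4=0)
  nb .##: next=#  (t=0,i=5, bit3=1)
  nb .#.: next=.  (t=0,i=1, bit2=0)
  nb ..#: next=#  (t=0,i=15, bit1=1)
  nb ...: next=#  (t=0,i=13, bit0=1)
  bits 10101011 = 171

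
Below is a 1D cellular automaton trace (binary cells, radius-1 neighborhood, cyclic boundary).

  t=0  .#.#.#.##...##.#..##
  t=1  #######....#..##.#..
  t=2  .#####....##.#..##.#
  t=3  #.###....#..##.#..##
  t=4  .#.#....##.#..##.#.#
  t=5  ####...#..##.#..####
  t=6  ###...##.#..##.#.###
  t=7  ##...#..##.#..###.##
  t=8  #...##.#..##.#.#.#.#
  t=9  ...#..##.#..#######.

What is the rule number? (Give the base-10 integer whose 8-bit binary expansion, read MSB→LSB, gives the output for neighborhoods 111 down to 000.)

166

  [7] ### => #  t=1,i=1
  [6] ##. => .  t=0,i=8
  [5] #.# => #  t=0,i=0
  [4] #.. => .  t=0,i=9
  [3] .## => .  t=0,i=7
  [2] .#. => #  t=0,i=1
  [1] ..# => #  t=0,i=11
  [0] ... => .  t=0,i=10
  bits 10100110 = 166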